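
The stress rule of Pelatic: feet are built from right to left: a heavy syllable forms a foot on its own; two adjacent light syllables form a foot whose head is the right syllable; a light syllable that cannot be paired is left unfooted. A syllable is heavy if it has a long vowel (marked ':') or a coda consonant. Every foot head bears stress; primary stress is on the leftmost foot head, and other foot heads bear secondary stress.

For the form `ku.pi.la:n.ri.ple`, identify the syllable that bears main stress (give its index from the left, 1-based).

2

Weights: 1 ku L, 2 pi L, 3 la:n H, 4 ri L, 5 ple L.
Parse right to left (heavy = foot alone; LL = one foot; stranded L unfooted): (ku.ˈpi) (ˈla:n) (ri.ˈple).
Foot heads: 2, 3, 5.
Primary stress on the leftmost head = syllable 2.
Primary stress: syllable 2 → ku.ˈpi.la:n.ri.ple.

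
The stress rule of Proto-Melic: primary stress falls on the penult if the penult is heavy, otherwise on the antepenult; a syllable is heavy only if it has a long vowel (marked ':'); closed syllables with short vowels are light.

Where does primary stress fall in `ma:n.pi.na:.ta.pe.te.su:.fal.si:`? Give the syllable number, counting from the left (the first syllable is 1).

Weights: 7 su: H, 8 fal L, 9 si: H.
The penult (syllable 8, fal) is light, so stress falls on the antepenult (syllable 7, su:).
Primary stress: syllable 7 → ma:n.pi.na:.ta.pe.te.ˈsu:.fal.si:.

7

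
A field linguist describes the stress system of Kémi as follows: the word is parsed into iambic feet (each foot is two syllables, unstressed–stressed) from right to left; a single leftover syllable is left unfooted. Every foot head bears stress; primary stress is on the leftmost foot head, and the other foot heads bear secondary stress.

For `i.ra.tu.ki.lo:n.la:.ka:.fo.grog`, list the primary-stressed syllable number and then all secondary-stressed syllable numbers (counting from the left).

primary 3, secondary 5, 7, 9

Parse right to left into iambic (σˈσ) feet: i (ra.ˈtu) (ki.ˈlo:n) (la:.ˈka:) (fo.ˈgrog). Syllable 1 is left unfooted.
Foot heads (stressed positions): 3, 5, 7, 9.
End Rule Leftmost: primary stress on the leftmost head = syllable 3.
Secondary stress on 5, 7, 9: i.ra.ˈtu.ki.ˌlo:n.la:.ˌka:.fo.ˌgrog.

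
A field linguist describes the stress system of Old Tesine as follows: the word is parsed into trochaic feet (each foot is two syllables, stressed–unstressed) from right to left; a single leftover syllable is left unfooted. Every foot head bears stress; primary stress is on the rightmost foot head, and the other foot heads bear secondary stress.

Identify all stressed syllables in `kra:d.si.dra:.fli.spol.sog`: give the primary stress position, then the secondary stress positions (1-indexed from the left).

primary 5, secondary 1, 3

Parse right to left into trochaic (ˈσσ) feet: (ˈkra:d.si) (ˈdra:.fli) (ˈspol.sog).
Foot heads (stressed positions): 1, 3, 5.
End Rule Rightmost: primary stress on the rightmost head = syllable 5.
Secondary stress on 1, 3: ˌkra:d.si.ˌdra:.fli.ˈspol.sog.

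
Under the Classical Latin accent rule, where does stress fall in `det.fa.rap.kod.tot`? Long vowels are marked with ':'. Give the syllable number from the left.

Classical Latin: stress the penult if heavy (long vowel or closed), else the antepenult.
Weights: 3 rap H, 4 kod H, 5 tot H.
The penult (syllable 4, kod) is heavy, so it takes stress.
Stress on syllable 4: det.fa.rap.ˈkod.tot.

4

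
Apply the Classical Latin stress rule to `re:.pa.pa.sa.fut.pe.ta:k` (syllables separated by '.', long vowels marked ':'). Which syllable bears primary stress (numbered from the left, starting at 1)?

Classical Latin: stress the penult if heavy (long vowel or closed), else the antepenult.
Weights: 5 fut H, 6 pe L, 7 ta:k H.
The penult (syllable 6, pe) is light, so stress falls on the antepenult (syllable 5, fut).
Stress on syllable 5: re:.pa.pa.sa.ˈfut.pe.ta:k.

5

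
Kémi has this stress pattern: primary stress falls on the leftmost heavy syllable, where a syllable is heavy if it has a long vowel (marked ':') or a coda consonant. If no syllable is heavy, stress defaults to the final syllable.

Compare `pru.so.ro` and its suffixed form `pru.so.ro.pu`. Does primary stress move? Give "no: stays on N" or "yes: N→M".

Base `pru.so.ro` (3 syllables):
  Weights: 1 pru L, 2 so L, 3 ro L.
  No heavy syllable in the domain; default to the final syllable = syllable 3.
  → primary stress on syllable 3.
Suffixed `pru.so.ro.pu` (4 syllables):
  Weights: 1 pru L, 2 so L, 3 ro L, 4 pu L.
  No heavy syllable in the domain; default to the final syllable = syllable 4.
  → primary stress on syllable 4.

yes: 3→4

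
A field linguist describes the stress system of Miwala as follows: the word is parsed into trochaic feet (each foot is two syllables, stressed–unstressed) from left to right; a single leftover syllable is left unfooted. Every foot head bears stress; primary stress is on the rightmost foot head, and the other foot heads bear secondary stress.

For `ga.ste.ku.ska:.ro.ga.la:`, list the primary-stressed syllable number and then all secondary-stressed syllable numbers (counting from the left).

primary 5, secondary 1, 3

Parse left to right into trochaic (ˈσσ) feet: (ˈga.ste) (ˈku.ska:) (ˈro.ga) la:. Syllable 7 is left unfooted.
Foot heads (stressed positions): 1, 3, 5.
End Rule Rightmost: primary stress on the rightmost head = syllable 5.
Secondary stress on 1, 3: ˌga.ste.ˌku.ska:.ˈro.ga.la:.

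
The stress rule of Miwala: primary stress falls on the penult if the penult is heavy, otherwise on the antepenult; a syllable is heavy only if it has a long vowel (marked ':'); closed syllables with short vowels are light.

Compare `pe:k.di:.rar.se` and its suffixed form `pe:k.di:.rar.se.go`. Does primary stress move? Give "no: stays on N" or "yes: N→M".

Base `pe:k.di:.rar.se` (4 syllables):
  Weights: 2 di: H, 3 rar L, 4 se L.
  The penult (syllable 3, rar) is light, so stress falls on the antepenult (syllable 2, di:).
  → primary stress on syllable 2.
Suffixed `pe:k.di:.rar.se.go` (5 syllables):
  Weights: 3 rar L, 4 se L, 5 go L.
  The penult (syllable 4, se) is light, so stress falls on the antepenult (syllable 3, rar).
  → primary stress on syllable 3.

yes: 2→3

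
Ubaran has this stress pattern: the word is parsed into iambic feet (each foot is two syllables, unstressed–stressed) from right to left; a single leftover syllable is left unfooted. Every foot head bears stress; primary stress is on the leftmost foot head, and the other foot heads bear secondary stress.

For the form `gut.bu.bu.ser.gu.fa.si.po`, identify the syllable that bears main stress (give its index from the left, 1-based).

Parse right to left into iambic (σˈσ) feet: (gut.ˈbu) (bu.ˈser) (gu.ˈfa) (si.ˈpo).
Foot heads (stressed positions): 2, 4, 6, 8.
End Rule Leftmost: primary stress on the leftmost head = syllable 2.
Primary stress: syllable 2 → gut.ˈbu.bu.ser.gu.fa.si.po.

2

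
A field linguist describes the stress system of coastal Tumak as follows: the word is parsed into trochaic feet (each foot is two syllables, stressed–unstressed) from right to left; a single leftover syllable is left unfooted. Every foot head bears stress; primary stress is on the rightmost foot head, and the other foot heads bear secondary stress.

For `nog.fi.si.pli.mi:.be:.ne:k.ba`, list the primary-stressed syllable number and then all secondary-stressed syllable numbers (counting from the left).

Parse right to left into trochaic (ˈσσ) feet: (ˈnog.fi) (ˈsi.pli) (ˈmi:.be:) (ˈne:k.ba).
Foot heads (stressed positions): 1, 3, 5, 7.
End Rule Rightmost: primary stress on the rightmost head = syllable 7.
Secondary stress on 1, 3, 5: ˌnog.fi.ˌsi.pli.ˌmi:.be:.ˈne:k.ba.

primary 7, secondary 1, 3, 5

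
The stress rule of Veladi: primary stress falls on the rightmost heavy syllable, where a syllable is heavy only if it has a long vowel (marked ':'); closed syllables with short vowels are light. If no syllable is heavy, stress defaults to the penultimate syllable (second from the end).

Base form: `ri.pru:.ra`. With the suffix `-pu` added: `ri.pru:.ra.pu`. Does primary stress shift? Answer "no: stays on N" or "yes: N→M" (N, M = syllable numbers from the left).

Base `ri.pru:.ra` (3 syllables):
  Weights: 1 ri L, 2 pru: H, 3 ra L.
  Heavy syllables in the domain: 2. The rightmost is syllable 2 (pru:).
  → primary stress on syllable 2.
Suffixed `ri.pru:.ra.pu` (4 syllables):
  Weights: 1 ri L, 2 pru: H, 3 ra L, 4 pu L.
  Heavy syllables in the domain: 2. The rightmost is syllable 2 (pru:).
  → primary stress on syllable 2.

no: stays on 2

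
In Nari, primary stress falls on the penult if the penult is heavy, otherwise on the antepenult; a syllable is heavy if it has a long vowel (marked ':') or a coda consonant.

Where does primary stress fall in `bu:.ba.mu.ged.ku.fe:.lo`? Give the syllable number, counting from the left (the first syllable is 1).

6

Weights: 5 ku L, 6 fe: H, 7 lo L.
The penult (syllable 6, fe:) is heavy, so it takes stress.
Primary stress: syllable 6 → bu:.ba.mu.ged.ku.ˈfe:.lo.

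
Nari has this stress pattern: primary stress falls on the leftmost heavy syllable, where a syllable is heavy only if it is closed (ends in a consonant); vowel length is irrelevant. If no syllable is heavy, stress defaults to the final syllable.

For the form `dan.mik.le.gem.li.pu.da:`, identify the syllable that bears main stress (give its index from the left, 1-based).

Weights: 1 dan H, 2 mik H, 3 le L, 4 gem H, 5 li L, 6 pu L, 7 da: L.
Heavy syllables in the domain: 1, 2, 4. The leftmost is syllable 1 (dan).
Primary stress: syllable 1 → ˈdan.mik.le.gem.li.pu.da:.

1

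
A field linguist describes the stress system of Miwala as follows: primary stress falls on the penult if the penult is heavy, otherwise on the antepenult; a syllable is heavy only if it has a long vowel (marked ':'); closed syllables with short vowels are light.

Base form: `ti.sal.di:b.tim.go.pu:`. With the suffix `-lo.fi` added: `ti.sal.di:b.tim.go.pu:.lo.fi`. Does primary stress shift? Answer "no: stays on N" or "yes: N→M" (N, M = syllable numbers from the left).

Base `ti.sal.di:b.tim.go.pu:` (6 syllables):
  Weights: 4 tim L, 5 go L, 6 pu: H.
  The penult (syllable 5, go) is light, so stress falls on the antepenult (syllable 4, tim).
  → primary stress on syllable 4.
Suffixed `ti.sal.di:b.tim.go.pu:.lo.fi` (8 syllables):
  Weights: 6 pu: H, 7 lo L, 8 fi L.
  The penult (syllable 7, lo) is light, so stress falls on the antepenult (syllable 6, pu:).
  → primary stress on syllable 6.

yes: 4→6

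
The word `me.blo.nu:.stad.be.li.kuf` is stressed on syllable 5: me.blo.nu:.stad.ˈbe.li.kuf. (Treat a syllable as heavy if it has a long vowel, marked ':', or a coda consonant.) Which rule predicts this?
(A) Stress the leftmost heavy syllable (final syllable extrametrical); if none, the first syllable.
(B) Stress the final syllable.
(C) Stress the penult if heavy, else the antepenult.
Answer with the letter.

Rule A → syllable 3 (observed: 5).
Rule B → syllable 7 (observed: 5).
Rule C → syllable 5 ✓.

C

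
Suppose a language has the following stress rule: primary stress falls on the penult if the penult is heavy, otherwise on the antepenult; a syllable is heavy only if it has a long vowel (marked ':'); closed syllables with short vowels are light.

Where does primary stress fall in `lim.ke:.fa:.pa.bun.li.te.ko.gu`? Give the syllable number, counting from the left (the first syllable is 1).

Weights: 7 te L, 8 ko L, 9 gu L.
The penult (syllable 8, ko) is light, so stress falls on the antepenult (syllable 7, te).
Primary stress: syllable 7 → lim.ke:.fa:.pa.bun.li.ˈte.ko.gu.

7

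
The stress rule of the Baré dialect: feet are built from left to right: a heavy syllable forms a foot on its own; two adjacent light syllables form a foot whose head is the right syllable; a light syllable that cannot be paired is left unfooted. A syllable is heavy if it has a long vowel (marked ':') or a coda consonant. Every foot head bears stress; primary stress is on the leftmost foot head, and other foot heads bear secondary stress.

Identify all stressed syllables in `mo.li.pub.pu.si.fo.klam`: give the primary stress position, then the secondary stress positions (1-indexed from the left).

Weights: 1 mo L, 2 li L, 3 pub H, 4 pu L, 5 si L, 6 fo L, 7 klam H.
Parse left to right (heavy = foot alone; LL = one foot; stranded L unfooted): (mo.ˈli) (ˈpub) (pu.ˈsi) fo (ˈklam).
Foot heads: 2, 3, 5, 7.
Primary stress on the leftmost head = syllable 2.
Secondary stress on 3, 5, 7: mo.ˈli.ˌpub.pu.ˌsi.fo.ˌklam.

primary 2, secondary 3, 5, 7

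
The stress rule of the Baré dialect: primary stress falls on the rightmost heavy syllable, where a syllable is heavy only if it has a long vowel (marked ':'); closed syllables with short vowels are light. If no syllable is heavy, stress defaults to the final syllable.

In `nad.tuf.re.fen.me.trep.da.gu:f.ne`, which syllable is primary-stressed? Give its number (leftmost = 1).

8

Weights: 1 nad L, 2 tuf L, 3 re L, 4 fen L, 5 me L, 6 trep L, 7 da L, 8 gu:f H, 9 ne L.
Heavy syllables in the domain: 8. The rightmost is syllable 8 (gu:f).
Primary stress: syllable 8 → nad.tuf.re.fen.me.trep.da.ˈgu:f.ne.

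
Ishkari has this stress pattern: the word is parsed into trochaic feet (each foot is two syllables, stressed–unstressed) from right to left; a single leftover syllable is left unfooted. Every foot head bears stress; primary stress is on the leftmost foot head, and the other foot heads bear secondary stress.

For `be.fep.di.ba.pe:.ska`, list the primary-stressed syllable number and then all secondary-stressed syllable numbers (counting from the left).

primary 1, secondary 3, 5

Parse right to left into trochaic (ˈσσ) feet: (ˈbe.fep) (ˈdi.ba) (ˈpe:.ska).
Foot heads (stressed positions): 1, 3, 5.
End Rule Leftmost: primary stress on the leftmost head = syllable 1.
Secondary stress on 3, 5: ˈbe.fep.ˌdi.ba.ˌpe:.ska.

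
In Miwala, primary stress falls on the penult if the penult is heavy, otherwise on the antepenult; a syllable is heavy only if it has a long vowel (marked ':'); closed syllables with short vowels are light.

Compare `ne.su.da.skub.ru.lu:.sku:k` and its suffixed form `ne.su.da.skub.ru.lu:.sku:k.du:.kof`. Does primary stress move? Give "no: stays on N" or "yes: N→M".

Base `ne.su.da.skub.ru.lu:.sku:k` (7 syllables):
  Weights: 5 ru L, 6 lu: H, 7 sku:k H.
  The penult (syllable 6, lu:) is heavy, so it takes stress.
  → primary stress on syllable 6.
Suffixed `ne.su.da.skub.ru.lu:.sku:k.du:.kof` (9 syllables):
  Weights: 7 sku:k H, 8 du: H, 9 kof L.
  The penult (syllable 8, du:) is heavy, so it takes stress.
  → primary stress on syllable 8.

yes: 6→8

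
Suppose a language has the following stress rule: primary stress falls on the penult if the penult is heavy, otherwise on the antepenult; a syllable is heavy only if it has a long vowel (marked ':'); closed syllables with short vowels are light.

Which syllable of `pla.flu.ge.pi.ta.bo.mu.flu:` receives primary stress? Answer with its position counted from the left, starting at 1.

Weights: 6 bo L, 7 mu L, 8 flu: H.
The penult (syllable 7, mu) is light, so stress falls on the antepenult (syllable 6, bo).
Primary stress: syllable 6 → pla.flu.ge.pi.ta.ˈbo.mu.flu:.

6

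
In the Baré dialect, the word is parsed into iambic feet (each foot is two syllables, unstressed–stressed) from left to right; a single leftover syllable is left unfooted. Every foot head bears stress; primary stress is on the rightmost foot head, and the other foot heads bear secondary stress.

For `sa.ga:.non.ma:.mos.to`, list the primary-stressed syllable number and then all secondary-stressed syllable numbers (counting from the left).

primary 6, secondary 2, 4

Parse left to right into iambic (σˈσ) feet: (sa.ˈga:) (non.ˈma:) (mos.ˈto).
Foot heads (stressed positions): 2, 4, 6.
End Rule Rightmost: primary stress on the rightmost head = syllable 6.
Secondary stress on 2, 4: sa.ˌga:.non.ˌma:.mos.ˈto.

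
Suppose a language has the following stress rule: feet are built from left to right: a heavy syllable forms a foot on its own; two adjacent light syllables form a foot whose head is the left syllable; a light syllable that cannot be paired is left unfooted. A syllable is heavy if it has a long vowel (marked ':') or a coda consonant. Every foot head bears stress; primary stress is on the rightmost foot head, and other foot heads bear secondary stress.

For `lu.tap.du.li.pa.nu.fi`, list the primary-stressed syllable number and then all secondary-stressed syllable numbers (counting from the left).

primary 5, secondary 2, 3

Weights: 1 lu L, 2 tap H, 3 du L, 4 li L, 5 pa L, 6 nu L, 7 fi L.
Parse left to right (heavy = foot alone; LL = one foot; stranded L unfooted): lu (ˈtap) (ˈdu.li) (ˈpa.nu) fi.
Foot heads: 2, 3, 5.
Primary stress on the rightmost head = syllable 5.
Secondary stress on 2, 3: lu.ˌtap.ˌdu.li.ˈpa.nu.fi.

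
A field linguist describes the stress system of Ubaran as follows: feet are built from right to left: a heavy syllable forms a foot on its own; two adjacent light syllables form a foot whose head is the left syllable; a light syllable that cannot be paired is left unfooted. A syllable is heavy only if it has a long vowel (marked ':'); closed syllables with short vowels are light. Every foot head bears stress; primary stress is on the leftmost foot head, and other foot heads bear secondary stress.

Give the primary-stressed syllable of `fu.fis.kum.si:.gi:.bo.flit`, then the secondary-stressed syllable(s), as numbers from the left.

Weights: 1 fu L, 2 fis L, 3 kum L, 4 si: H, 5 gi: H, 6 bo L, 7 flit L.
Parse right to left (heavy = foot alone; LL = one foot; stranded L unfooted): fu (ˈfis.kum) (ˈsi:) (ˈgi:) (ˈbo.flit).
Foot heads: 2, 4, 5, 6.
Primary stress on the leftmost head = syllable 2.
Secondary stress on 4, 5, 6: fu.ˈfis.kum.ˌsi:.ˌgi:.ˌbo.flit.

primary 2, secondary 4, 5, 6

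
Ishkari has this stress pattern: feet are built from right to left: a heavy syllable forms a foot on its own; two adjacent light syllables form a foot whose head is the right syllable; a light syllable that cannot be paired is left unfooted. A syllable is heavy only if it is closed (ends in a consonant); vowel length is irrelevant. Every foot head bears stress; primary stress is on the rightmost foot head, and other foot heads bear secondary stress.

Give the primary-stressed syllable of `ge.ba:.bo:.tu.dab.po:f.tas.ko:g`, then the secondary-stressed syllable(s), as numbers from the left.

primary 8, secondary 2, 4, 5, 6, 7

Weights: 1 ge L, 2 ba: L, 3 bo: L, 4 tu L, 5 dab H, 6 po:f H, 7 tas H, 8 ko:g H.
Parse right to left (heavy = foot alone; LL = one foot; stranded L unfooted): (ge.ˈba:) (bo:.ˈtu) (ˈdab) (ˈpo:f) (ˈtas) (ˈko:g).
Foot heads: 2, 4, 5, 6, 7, 8.
Primary stress on the rightmost head = syllable 8.
Secondary stress on 2, 4, 5, 6, 7: ge.ˌba:.bo:.ˌtu.ˌdab.ˌpo:f.ˌtas.ˈko:g.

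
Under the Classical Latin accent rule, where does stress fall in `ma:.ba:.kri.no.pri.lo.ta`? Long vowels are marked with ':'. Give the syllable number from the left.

5

Classical Latin: stress the penult if heavy (long vowel or closed), else the antepenult.
Weights: 5 pri L, 6 lo L, 7 ta L.
The penult (syllable 6, lo) is light, so stress falls on the antepenult (syllable 5, pri).
Stress on syllable 5: ma:.ba:.kri.no.ˈpri.lo.ta.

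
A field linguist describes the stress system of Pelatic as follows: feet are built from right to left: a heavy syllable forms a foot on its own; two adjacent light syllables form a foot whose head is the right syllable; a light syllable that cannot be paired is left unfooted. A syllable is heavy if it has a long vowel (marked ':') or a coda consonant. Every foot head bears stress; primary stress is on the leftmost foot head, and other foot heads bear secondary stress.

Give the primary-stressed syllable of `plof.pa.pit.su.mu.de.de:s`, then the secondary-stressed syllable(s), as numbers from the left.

Weights: 1 plof H, 2 pa L, 3 pit H, 4 su L, 5 mu L, 6 de L, 7 de:s H.
Parse right to left (heavy = foot alone; LL = one foot; stranded L unfooted): (ˈplof) pa (ˈpit) su (mu.ˈde) (ˈde:s).
Foot heads: 1, 3, 6, 7.
Primary stress on the leftmost head = syllable 1.
Secondary stress on 3, 6, 7: ˈplof.pa.ˌpit.su.mu.ˌde.ˌde:s.

primary 1, secondary 3, 6, 7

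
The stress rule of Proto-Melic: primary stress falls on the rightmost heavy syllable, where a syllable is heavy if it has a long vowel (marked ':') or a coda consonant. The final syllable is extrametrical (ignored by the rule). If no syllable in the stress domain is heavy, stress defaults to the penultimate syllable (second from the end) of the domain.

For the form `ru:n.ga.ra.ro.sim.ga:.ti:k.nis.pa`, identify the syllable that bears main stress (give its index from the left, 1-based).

The final syllable (9, pa) is extrametrical; the stress domain is syllables 1–8.
Weights: 1 ru:n H, 2 ga L, 3 ra L, 4 ro L, 5 sim H, 6 ga: H, 7 ti:k H, 8 nis H.
Heavy syllables in the domain: 1, 5, 6, 7, 8. The rightmost is syllable 8 (nis).
Primary stress: syllable 8 → ru:n.ga.ra.ro.sim.ga:.ti:k.ˈnis.pa.

8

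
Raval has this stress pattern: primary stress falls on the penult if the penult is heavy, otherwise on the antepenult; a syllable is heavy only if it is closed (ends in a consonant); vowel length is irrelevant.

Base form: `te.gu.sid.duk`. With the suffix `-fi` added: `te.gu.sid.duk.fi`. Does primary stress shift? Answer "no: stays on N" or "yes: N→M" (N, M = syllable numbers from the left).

Base `te.gu.sid.duk` (4 syllables):
  Weights: 2 gu L, 3 sid H, 4 duk H.
  The penult (syllable 3, sid) is heavy, so it takes stress.
  → primary stress on syllable 3.
Suffixed `te.gu.sid.duk.fi` (5 syllables):
  Weights: 3 sid H, 4 duk H, 5 fi L.
  The penult (syllable 4, duk) is heavy, so it takes stress.
  → primary stress on syllable 4.

yes: 3→4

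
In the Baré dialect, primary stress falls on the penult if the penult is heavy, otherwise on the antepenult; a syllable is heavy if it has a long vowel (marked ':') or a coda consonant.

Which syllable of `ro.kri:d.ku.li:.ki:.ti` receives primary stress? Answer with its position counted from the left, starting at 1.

Weights: 4 li: H, 5 ki: H, 6 ti L.
The penult (syllable 5, ki:) is heavy, so it takes stress.
Primary stress: syllable 5 → ro.kri:d.ku.li:.ˈki:.ti.

5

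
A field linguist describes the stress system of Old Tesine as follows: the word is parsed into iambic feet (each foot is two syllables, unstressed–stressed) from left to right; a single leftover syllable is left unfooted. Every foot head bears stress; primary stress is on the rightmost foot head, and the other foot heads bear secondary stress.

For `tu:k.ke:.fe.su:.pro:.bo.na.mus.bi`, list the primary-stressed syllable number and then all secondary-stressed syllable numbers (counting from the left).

primary 8, secondary 2, 4, 6

Parse left to right into iambic (σˈσ) feet: (tu:k.ˈke:) (fe.ˈsu:) (pro:.ˈbo) (na.ˈmus) bi. Syllable 9 is left unfooted.
Foot heads (stressed positions): 2, 4, 6, 8.
End Rule Rightmost: primary stress on the rightmost head = syllable 8.
Secondary stress on 2, 4, 6: tu:k.ˌke:.fe.ˌsu:.pro:.ˌbo.na.ˈmus.bi.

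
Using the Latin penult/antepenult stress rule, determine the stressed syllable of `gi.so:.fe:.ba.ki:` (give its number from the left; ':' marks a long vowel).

3

Classical Latin: stress the penult if heavy (long vowel or closed), else the antepenult.
Weights: 3 fe: H, 4 ba L, 5 ki: H.
The penult (syllable 4, ba) is light, so stress falls on the antepenult (syllable 3, fe:).
Stress on syllable 3: gi.so:.ˈfe:.ba.ki:.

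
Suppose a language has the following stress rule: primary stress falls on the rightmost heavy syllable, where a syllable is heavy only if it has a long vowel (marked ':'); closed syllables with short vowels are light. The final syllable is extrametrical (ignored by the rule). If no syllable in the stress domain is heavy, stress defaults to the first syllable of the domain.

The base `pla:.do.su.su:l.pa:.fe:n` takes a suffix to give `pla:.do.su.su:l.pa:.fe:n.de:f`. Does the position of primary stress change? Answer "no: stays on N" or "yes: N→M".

Base `pla:.do.su.su:l.pa:.fe:n` (6 syllables):
  The final syllable (6, fe:n) is extrametrical; the stress domain is syllables 1–5.
  Weights: 1 pla: H, 2 do L, 3 su L, 4 su:l H, 5 pa: H.
  Heavy syllables in the domain: 1, 4, 5. The rightmost is syllable 5 (pa:).
  → primary stress on syllable 5.
Suffixed `pla:.do.su.su:l.pa:.fe:n.de:f` (7 syllables):
  The final syllable (7, de:f) is extrametrical; the stress domain is syllables 1–6.
  Weights: 1 pla: H, 2 do L, 3 su L, 4 su:l H, 5 pa: H, 6 fe:n H.
  Heavy syllables in the domain: 1, 4, 5, 6. The rightmost is syllable 6 (fe:n).
  → primary stress on syllable 6.

yes: 5→6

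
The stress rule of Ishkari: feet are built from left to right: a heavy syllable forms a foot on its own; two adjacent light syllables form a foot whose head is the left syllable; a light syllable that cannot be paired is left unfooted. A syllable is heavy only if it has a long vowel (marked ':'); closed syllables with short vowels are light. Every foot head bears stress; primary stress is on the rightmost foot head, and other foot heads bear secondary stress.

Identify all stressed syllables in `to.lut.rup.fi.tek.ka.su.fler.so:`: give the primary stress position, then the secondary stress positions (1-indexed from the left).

primary 9, secondary 1, 3, 5, 7

Weights: 1 to L, 2 lut L, 3 rup L, 4 fi L, 5 tek L, 6 ka L, 7 su L, 8 fler L, 9 so: H.
Parse left to right (heavy = foot alone; LL = one foot; stranded L unfooted): (ˈto.lut) (ˈrup.fi) (ˈtek.ka) (ˈsu.fler) (ˈso:).
Foot heads: 1, 3, 5, 7, 9.
Primary stress on the rightmost head = syllable 9.
Secondary stress on 1, 3, 5, 7: ˌto.lut.ˌrup.fi.ˌtek.ka.ˌsu.fler.ˈso:.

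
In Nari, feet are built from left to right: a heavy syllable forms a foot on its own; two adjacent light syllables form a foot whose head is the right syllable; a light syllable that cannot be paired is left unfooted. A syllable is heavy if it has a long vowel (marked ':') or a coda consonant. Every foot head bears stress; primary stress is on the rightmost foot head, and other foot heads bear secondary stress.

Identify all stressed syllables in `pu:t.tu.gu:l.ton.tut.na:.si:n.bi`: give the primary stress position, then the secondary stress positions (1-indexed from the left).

Weights: 1 pu:t H, 2 tu L, 3 gu:l H, 4 ton H, 5 tut H, 6 na: H, 7 si:n H, 8 bi L.
Parse left to right (heavy = foot alone; LL = one foot; stranded L unfooted): (ˈpu:t) tu (ˈgu:l) (ˈton) (ˈtut) (ˈna:) (ˈsi:n) bi.
Foot heads: 1, 3, 4, 5, 6, 7.
Primary stress on the rightmost head = syllable 7.
Secondary stress on 1, 3, 4, 5, 6: ˌpu:t.tu.ˌgu:l.ˌton.ˌtut.ˌna:.ˈsi:n.bi.

primary 7, secondary 1, 3, 4, 5, 6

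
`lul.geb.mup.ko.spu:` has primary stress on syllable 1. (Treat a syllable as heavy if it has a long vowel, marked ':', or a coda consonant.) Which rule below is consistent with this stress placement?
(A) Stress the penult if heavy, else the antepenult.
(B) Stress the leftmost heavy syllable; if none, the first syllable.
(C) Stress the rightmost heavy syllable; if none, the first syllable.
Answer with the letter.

B

Rule A → syllable 3 (observed: 1).
Rule B → syllable 1 ✓.
Rule C → syllable 5 (observed: 1).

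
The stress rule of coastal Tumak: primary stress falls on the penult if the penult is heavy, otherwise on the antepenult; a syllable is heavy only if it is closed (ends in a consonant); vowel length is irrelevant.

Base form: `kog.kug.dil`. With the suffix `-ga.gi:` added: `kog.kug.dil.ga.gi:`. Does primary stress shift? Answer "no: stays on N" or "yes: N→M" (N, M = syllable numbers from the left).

yes: 2→3

Base `kog.kug.dil` (3 syllables):
  Weights: 1 kog H, 2 kug H, 3 dil H.
  The penult (syllable 2, kug) is heavy, so it takes stress.
  → primary stress on syllable 2.
Suffixed `kog.kug.dil.ga.gi:` (5 syllables):
  Weights: 3 dil H, 4 ga L, 5 gi: L.
  The penult (syllable 4, ga) is light, so stress falls on the antepenult (syllable 3, dil).
  → primary stress on syllable 3.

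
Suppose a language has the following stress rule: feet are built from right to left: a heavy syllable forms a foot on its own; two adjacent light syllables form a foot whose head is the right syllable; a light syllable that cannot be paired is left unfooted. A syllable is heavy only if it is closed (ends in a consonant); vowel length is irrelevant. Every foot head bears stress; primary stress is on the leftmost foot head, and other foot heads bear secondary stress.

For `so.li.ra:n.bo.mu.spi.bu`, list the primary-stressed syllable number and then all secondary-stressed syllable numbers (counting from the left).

Weights: 1 so L, 2 li L, 3 ra:n H, 4 bo L, 5 mu L, 6 spi L, 7 bu L.
Parse right to left (heavy = foot alone; LL = one foot; stranded L unfooted): (so.ˈli) (ˈra:n) (bo.ˈmu) (spi.ˈbu).
Foot heads: 2, 3, 5, 7.
Primary stress on the leftmost head = syllable 2.
Secondary stress on 3, 5, 7: so.ˈli.ˌra:n.bo.ˌmu.spi.ˌbu.

primary 2, secondary 3, 5, 7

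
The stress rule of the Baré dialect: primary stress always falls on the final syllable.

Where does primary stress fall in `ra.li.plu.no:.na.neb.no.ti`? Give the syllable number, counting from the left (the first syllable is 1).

8

The word has 8 syllables; the final syllable is syllable 8 (ti).
Primary stress: syllable 8 → ra.li.plu.no:.na.neb.no.ˈti.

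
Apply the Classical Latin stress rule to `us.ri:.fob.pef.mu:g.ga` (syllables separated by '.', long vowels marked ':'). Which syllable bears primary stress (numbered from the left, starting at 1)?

Classical Latin: stress the penult if heavy (long vowel or closed), else the antepenult.
Weights: 4 pef H, 5 mu:g H, 6 ga L.
The penult (syllable 5, mu:g) is heavy, so it takes stress.
Stress on syllable 5: us.ri:.fob.pef.ˈmu:g.ga.

5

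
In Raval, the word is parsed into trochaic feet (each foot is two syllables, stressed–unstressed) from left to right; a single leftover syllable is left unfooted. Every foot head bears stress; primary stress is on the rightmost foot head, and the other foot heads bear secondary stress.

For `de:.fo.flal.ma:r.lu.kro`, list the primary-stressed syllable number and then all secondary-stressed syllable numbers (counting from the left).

primary 5, secondary 1, 3

Parse left to right into trochaic (ˈσσ) feet: (ˈde:.fo) (ˈflal.ma:r) (ˈlu.kro).
Foot heads (stressed positions): 1, 3, 5.
End Rule Rightmost: primary stress on the rightmost head = syllable 5.
Secondary stress on 1, 3: ˌde:.fo.ˌflal.ma:r.ˈlu.kro.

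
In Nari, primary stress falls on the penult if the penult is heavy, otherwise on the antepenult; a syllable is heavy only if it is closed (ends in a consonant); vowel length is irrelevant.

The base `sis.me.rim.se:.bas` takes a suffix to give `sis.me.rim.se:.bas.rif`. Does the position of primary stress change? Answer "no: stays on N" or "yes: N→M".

yes: 3→5

Base `sis.me.rim.se:.bas` (5 syllables):
  Weights: 3 rim H, 4 se: L, 5 bas H.
  The penult (syllable 4, se:) is light, so stress falls on the antepenult (syllable 3, rim).
  → primary stress on syllable 3.
Suffixed `sis.me.rim.se:.bas.rif` (6 syllables):
  Weights: 4 se: L, 5 bas H, 6 rif H.
  The penult (syllable 5, bas) is heavy, so it takes stress.
  → primary stress on syllable 5.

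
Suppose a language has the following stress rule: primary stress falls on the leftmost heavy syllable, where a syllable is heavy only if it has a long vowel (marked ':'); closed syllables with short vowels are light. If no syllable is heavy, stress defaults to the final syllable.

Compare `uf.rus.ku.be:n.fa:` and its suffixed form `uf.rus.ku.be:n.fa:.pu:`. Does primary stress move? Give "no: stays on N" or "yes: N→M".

Base `uf.rus.ku.be:n.fa:` (5 syllables):
  Weights: 1 uf L, 2 rus L, 3 ku L, 4 be:n H, 5 fa: H.
  Heavy syllables in the domain: 4, 5. The leftmost is syllable 4 (be:n).
  → primary stress on syllable 4.
Suffixed `uf.rus.ku.be:n.fa:.pu:` (6 syllables):
  Weights: 1 uf L, 2 rus L, 3 ku L, 4 be:n H, 5 fa: H, 6 pu: H.
  Heavy syllables in the domain: 4, 5, 6. The leftmost is syllable 4 (be:n).
  → primary stress on syllable 4.

no: stays on 4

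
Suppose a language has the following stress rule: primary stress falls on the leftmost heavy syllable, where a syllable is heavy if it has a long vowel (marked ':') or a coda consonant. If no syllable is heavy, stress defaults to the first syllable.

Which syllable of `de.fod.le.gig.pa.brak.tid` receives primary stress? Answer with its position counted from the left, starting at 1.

Weights: 1 de L, 2 fod H, 3 le L, 4 gig H, 5 pa L, 6 brak H, 7 tid H.
Heavy syllables in the domain: 2, 4, 6, 7. The leftmost is syllable 2 (fod).
Primary stress: syllable 2 → de.ˈfod.le.gig.pa.brak.tid.

2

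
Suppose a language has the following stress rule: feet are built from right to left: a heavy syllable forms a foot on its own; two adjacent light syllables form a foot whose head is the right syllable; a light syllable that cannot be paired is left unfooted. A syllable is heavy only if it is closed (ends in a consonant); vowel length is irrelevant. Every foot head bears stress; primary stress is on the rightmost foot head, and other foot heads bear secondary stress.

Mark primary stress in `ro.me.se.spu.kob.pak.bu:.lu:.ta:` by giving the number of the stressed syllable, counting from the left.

9

Weights: 1 ro L, 2 me L, 3 se L, 4 spu L, 5 kob H, 6 pak H, 7 bu: L, 8 lu: L, 9 ta: L.
Parse right to left (heavy = foot alone; LL = one foot; stranded L unfooted): (ro.ˈme) (se.ˈspu) (ˈkob) (ˈpak) bu: (lu:.ˈta:).
Foot heads: 2, 4, 5, 6, 9.
Primary stress on the rightmost head = syllable 9.
Primary stress: syllable 9 → ro.me.se.spu.kob.pak.bu:.lu:.ˈta:.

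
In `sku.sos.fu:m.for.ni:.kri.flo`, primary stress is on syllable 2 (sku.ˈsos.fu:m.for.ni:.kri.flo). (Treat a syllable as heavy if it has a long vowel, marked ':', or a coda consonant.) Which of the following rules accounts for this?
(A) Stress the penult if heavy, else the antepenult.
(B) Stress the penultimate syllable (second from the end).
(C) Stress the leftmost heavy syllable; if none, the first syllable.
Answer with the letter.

C

Rule A → syllable 5 (observed: 2).
Rule B → syllable 6 (observed: 2).
Rule C → syllable 2 ✓.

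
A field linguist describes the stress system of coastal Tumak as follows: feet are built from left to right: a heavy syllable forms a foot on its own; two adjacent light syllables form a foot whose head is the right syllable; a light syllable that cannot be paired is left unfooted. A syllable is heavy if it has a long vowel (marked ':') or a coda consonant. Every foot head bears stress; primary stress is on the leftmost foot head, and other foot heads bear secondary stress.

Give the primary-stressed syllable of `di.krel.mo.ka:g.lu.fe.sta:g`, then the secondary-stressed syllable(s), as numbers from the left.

primary 2, secondary 4, 6, 7

Weights: 1 di L, 2 krel H, 3 mo L, 4 ka:g H, 5 lu L, 6 fe L, 7 sta:g H.
Parse left to right (heavy = foot alone; LL = one foot; stranded L unfooted): di (ˈkrel) mo (ˈka:g) (lu.ˈfe) (ˈsta:g).
Foot heads: 2, 4, 6, 7.
Primary stress on the leftmost head = syllable 2.
Secondary stress on 4, 6, 7: di.ˈkrel.mo.ˌka:g.lu.ˌfe.ˌsta:g.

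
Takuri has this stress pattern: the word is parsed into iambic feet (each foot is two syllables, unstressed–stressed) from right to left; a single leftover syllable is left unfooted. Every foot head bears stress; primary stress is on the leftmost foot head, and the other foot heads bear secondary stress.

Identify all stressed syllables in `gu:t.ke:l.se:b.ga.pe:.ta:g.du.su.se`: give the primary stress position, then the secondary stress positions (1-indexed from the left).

Parse right to left into iambic (σˈσ) feet: gu:t (ke:l.ˈse:b) (ga.ˈpe:) (ta:g.ˈdu) (su.ˈse). Syllable 1 is left unfooted.
Foot heads (stressed positions): 3, 5, 7, 9.
End Rule Leftmost: primary stress on the leftmost head = syllable 3.
Secondary stress on 5, 7, 9: gu:t.ke:l.ˈse:b.ga.ˌpe:.ta:g.ˌdu.su.ˌse.

primary 3, secondary 5, 7, 9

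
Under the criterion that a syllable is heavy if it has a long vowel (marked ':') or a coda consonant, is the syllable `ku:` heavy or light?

`ku:`: long vowel, open (no coda). Long vowel → heavy.

heavy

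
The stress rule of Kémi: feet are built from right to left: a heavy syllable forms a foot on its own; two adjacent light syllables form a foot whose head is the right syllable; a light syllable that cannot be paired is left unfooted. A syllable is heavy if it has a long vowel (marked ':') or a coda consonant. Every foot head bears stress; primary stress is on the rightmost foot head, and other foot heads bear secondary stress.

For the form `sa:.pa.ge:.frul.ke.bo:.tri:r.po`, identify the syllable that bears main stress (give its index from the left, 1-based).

7

Weights: 1 sa: H, 2 pa L, 3 ge: H, 4 frul H, 5 ke L, 6 bo: H, 7 tri:r H, 8 po L.
Parse right to left (heavy = foot alone; LL = one foot; stranded L unfooted): (ˈsa:) pa (ˈge:) (ˈfrul) ke (ˈbo:) (ˈtri:r) po.
Foot heads: 1, 3, 4, 6, 7.
Primary stress on the rightmost head = syllable 7.
Primary stress: syllable 7 → sa:.pa.ge:.frul.ke.bo:.ˈtri:r.po.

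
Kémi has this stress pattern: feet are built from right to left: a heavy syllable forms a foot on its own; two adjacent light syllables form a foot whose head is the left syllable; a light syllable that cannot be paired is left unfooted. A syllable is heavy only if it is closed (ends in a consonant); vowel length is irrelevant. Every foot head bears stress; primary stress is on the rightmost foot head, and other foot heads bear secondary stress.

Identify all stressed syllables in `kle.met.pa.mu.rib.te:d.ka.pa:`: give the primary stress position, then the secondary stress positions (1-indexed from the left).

primary 7, secondary 2, 3, 5, 6

Weights: 1 kle L, 2 met H, 3 pa L, 4 mu L, 5 rib H, 6 te:d H, 7 ka L, 8 pa: L.
Parse right to left (heavy = foot alone; LL = one foot; stranded L unfooted): kle (ˈmet) (ˈpa.mu) (ˈrib) (ˈte:d) (ˈka.pa:).
Foot heads: 2, 3, 5, 6, 7.
Primary stress on the rightmost head = syllable 7.
Secondary stress on 2, 3, 5, 6: kle.ˌmet.ˌpa.mu.ˌrib.ˌte:d.ˈka.pa:.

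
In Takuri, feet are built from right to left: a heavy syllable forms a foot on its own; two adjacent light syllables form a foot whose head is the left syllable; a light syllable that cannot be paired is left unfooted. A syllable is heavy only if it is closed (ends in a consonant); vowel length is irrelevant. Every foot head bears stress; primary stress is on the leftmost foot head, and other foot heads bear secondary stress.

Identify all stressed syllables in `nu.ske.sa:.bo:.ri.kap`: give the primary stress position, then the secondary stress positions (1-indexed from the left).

primary 2, secondary 4, 6

Weights: 1 nu L, 2 ske L, 3 sa: L, 4 bo: L, 5 ri L, 6 kap H.
Parse right to left (heavy = foot alone; LL = one foot; stranded L unfooted): nu (ˈske.sa:) (ˈbo:.ri) (ˈkap).
Foot heads: 2, 4, 6.
Primary stress on the leftmost head = syllable 2.
Secondary stress on 4, 6: nu.ˈske.sa:.ˌbo:.ri.ˌkap.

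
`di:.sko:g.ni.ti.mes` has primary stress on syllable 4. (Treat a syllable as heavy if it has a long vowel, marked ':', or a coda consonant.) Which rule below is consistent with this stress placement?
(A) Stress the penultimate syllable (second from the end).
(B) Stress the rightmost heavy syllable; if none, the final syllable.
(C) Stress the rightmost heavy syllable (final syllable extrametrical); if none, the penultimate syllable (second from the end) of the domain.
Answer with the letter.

A

Rule A → syllable 4 ✓.
Rule B → syllable 5 (observed: 4).
Rule C → syllable 2 (observed: 4).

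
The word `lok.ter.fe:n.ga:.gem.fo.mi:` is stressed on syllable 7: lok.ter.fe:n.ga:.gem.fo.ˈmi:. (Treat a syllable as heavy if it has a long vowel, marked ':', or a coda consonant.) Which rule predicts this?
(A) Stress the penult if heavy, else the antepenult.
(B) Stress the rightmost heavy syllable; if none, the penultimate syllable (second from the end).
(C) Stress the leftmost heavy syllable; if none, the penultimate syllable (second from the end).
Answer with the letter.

Rule A → syllable 5 (observed: 7).
Rule B → syllable 7 ✓.
Rule C → syllable 1 (observed: 7).

B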